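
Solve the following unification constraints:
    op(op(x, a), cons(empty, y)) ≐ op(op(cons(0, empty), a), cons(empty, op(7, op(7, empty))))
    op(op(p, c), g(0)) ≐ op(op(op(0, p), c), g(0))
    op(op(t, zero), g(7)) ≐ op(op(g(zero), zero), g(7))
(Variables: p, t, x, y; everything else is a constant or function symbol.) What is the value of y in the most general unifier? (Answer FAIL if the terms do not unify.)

FAIL

Decompose op/2: op(x, a) ≐ op(cons(0, empty), a),  cons(empty, y) ≐ cons(empty, op(7, op(7, empty))).
Decompose op/2: x ≐ cons(0, empty),  a ≐ a.
Bind x := cons(0, empty); no other remaining equation mentions x.
Delete trivial equation a ≐ a.
Decompose cons/2: empty ≐ empty,  y ≐ op(7, op(7, empty)).
Delete trivial equation empty ≐ empty.
Bind y := op(7, op(7, empty)); no other remaining equation mentions y.
Decompose op/2: op(p, c) ≐ op(op(0, p), c),  g(0) ≐ g(0).
Decompose op/2: p ≐ op(0, p),  c ≐ c.
Occurs check fails: p occurs in op(0, p); the equation p ≐ op(0, p) has no finite solution.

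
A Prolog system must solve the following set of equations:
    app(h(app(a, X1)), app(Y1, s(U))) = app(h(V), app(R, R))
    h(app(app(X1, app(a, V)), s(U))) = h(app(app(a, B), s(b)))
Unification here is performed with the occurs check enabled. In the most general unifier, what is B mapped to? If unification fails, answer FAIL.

app(a, app(a, a))

Decompose app/2: h(app(a, X1)) = h(V),  app(Y1, s(U)) = app(R, R).
Decompose h/1: app(a, X1) = V.
Bind V := app(a, X1); substituting into the one remaining equation that mentions V gives: h(app(app(X1, app(a, app(a, X1))), s(U))) = h(app(app(a, B), s(b))).
Decompose app/2: Y1 = R,  s(U) = R.
Bind Y1 := R; no other remaining equation mentions Y1.
Bind R := s(U); no other remaining equation mentions R. Substituting into the earlier binding gives Y1 := s(U).
Decompose h/1: app(app(X1, app(a, app(a, X1))), s(U)) = app(app(a, B), s(b)).
Decompose app/2: app(X1, app(a, app(a, X1))) = app(a, B),  s(U) = s(b).
Decompose app/2: X1 = a,  app(a, app(a, X1)) = B.
Bind X1 := a; substituting into the one remaining equation that mentions X1 gives: app(a, app(a, a)) = B. Substituting into the earlier binding gives V := app(a, a).
Bind B := app(a, app(a, a)); no other remaining equation mentions B.
Decompose s/1: U = b.
Bind U := b. Substituting into the earlier bindings gives Y1 := s(b), R := s(b).
MGU = { V -> app(a, a), Y1 -> s(b), R -> s(b), X1 -> a, B -> app(a, app(a, a)), U -> b }, so B -> app(a, app(a, a)).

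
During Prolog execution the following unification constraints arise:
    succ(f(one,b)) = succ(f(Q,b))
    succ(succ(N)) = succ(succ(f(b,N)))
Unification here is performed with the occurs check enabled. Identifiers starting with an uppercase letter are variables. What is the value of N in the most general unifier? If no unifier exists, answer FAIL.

FAIL

Decompose succ/1: f(one,b) = f(Q,b).
Decompose f/2: one = Q,  b = b.
Bind Q := one; no other remaining equation mentions Q.
Delete trivial equation b = b.
Decompose succ/1: succ(N) = succ(f(b,N)).
Decompose succ/1: N = f(b,N).
Occurs check fails: N occurs in f(b,N); the equation N = f(b,N) has no finite solution.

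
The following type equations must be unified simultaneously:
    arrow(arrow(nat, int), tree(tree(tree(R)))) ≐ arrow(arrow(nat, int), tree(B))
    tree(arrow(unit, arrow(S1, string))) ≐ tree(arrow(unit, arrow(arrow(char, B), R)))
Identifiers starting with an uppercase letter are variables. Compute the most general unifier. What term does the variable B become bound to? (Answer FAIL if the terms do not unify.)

Decompose arrow/2: arrow(nat, int) ≐ arrow(nat, int),  tree(tree(tree(R))) ≐ tree(B).
Delete trivial equation arrow(nat, int) ≐ arrow(nat, int).
Decompose tree/1: tree(tree(R)) ≐ B.
Bind B := tree(tree(R)); substituting into the remaining equation gives: tree(arrow(unit, arrow(S1, string))) ≐ tree(arrow(unit, arrow(arrow(char, tree(tree(R))), R))).
Decompose tree/1: arrow(unit, arrow(S1, string)) ≐ arrow(unit, arrow(arrow(char, tree(tree(R))), R)).
Decompose arrow/2: unit ≐ unit,  arrow(S1, string) ≐ arrow(arrow(char, tree(tree(R))), R).
Delete trivial equation unit ≐ unit.
Decompose arrow/2: S1 ≐ arrow(char, tree(tree(R))),  string ≐ R.
Bind S1 := arrow(char, tree(tree(R))); no other remaining equation mentions S1.
Bind R := string. Substituting into the earlier bindings gives B := tree(tree(string)), S1 := arrow(char, tree(tree(string))).
MGU = { B := tree(tree(string)), S1 := arrow(char, tree(tree(string))), R := string }, so B := tree(tree(string)).

tree(tree(string))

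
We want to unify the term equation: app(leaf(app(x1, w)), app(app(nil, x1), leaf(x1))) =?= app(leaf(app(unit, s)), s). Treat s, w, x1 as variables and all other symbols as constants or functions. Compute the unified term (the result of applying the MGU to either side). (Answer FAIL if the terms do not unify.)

Decompose app/2: leaf(app(x1, w)) =?= leaf(app(unit, s)),  app(app(nil, x1), leaf(x1)) =?= s.
Decompose leaf/1: app(x1, w) =?= app(unit, s).
Decompose app/2: x1 =?= unit,  w =?= s.
Bind x1 := unit; substituting into the one remaining equation that mentions x1 gives: app(app(nil, unit), leaf(unit)) =?= s.
Bind w := s; no other remaining equation mentions w.
Bind s := app(app(nil, unit), leaf(unit)). Substituting into the earlier binding gives w := app(app(nil, unit), leaf(unit)).
Applying the MGU to either side gives app(leaf(app(unit, app(app(nil, unit), leaf(unit)))), app(app(nil, unit), leaf(unit))).

app(leaf(app(unit, app(app(nil, unit), leaf(unit)))), app(app(nil, unit), leaf(unit)))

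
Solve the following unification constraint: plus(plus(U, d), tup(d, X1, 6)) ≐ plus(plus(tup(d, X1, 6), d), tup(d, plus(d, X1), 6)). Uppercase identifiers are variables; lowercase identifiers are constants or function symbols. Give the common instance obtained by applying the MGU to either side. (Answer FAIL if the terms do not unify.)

Decompose plus/2: plus(U, d) ≐ plus(tup(d, X1, 6), d),  tup(d, X1, 6) ≐ tup(d, plus(d, X1), 6).
Decompose plus/2: U ≐ tup(d, X1, 6),  d ≐ d.
Bind U := tup(d, X1, 6); no other remaining equation mentions U.
Delete trivial equation d ≐ d.
Decompose tup/3: d ≐ d,  X1 ≐ plus(d, X1),  6 ≐ 6.
Delete trivial equation d ≐ d.
Occurs check fails: X1 occurs in plus(d, X1); the equation X1 ≐ plus(d, X1) has no finite solution.

FAIL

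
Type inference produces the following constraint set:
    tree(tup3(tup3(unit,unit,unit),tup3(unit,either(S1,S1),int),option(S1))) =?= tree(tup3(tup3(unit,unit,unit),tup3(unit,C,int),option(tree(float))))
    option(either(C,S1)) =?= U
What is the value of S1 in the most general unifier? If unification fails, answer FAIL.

Decompose tree/1: tup3(tup3(unit,unit,unit),tup3(unit,either(S1,S1),int),option(S1)) =?= tup3(tup3(unit,unit,unit),tup3(unit,C,int),option(tree(float))).
Decompose tup3/3: tup3(unit,unit,unit) =?= tup3(unit,unit,unit),  tup3(unit,either(S1,S1),int) =?= tup3(unit,C,int),  option(S1) =?= option(tree(float)).
Delete trivial equation tup3(unit,unit,unit) =?= tup3(unit,unit,unit).
Decompose tup3/3: unit =?= unit,  either(S1,S1) =?= C,  int =?= int.
Delete trivial equation unit =?= unit.
Bind C := either(S1,S1); substituting into the one remaining equation that mentions C gives: option(either(either(S1,S1),S1)) =?= U.
Delete trivial equation int =?= int.
Decompose option/1: S1 =?= tree(float).
Bind S1 := tree(float); substituting into the remaining equation gives: option(either(either(tree(float),tree(float)),tree(float))) =?= U. Substituting into the earlier binding gives C := either(tree(float),tree(float)).
Bind U := option(either(either(tree(float),tree(float)),tree(float))).
MGU = { C := either(tree(float),tree(float)), S1 := tree(float), U := option(either(either(tree(float),tree(float)),tree(float))) }, so S1 := tree(float).

tree(float)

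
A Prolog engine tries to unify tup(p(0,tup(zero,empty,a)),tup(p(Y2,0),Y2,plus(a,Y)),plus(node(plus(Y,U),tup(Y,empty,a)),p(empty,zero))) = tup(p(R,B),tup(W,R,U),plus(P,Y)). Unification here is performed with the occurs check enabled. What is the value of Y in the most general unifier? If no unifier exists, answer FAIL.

p(empty,zero)

Decompose tup/3: p(0,tup(zero,empty,a)) = p(R,B),  tup(p(Y2,0),Y2,plus(a,Y)) = tup(W,R,U),  plus(node(plus(Y,U),tup(Y,empty,a)),p(empty,zero)) = plus(P,Y).
Decompose p/2: 0 = R,  tup(zero,empty,a) = B.
Bind R := 0; substituting into the one remaining equation that mentions R gives: tup(p(Y2,0),Y2,plus(a,Y)) = tup(W,0,U).
Bind B := tup(zero,empty,a); no other remaining equation mentions B.
Decompose tup/3: p(Y2,0) = W,  Y2 = 0,  plus(a,Y) = U.
Bind W := p(Y2,0); no other remaining equation mentions W.
Bind Y2 := 0; no other remaining equation mentions Y2. Substituting into the earlier binding gives W := p(0,0).
Bind U := plus(a,Y); substituting into the remaining equation gives: plus(node(plus(Y,plus(a,Y)),tup(Y,empty,a)),p(empty,zero)) = plus(P,Y).
Decompose plus/2: node(plus(Y,plus(a,Y)),tup(Y,empty,a)) = P,  p(empty,zero) = Y.
Bind P := node(plus(Y,plus(a,Y)),tup(Y,empty,a)); no other remaining equation mentions P.
Bind Y := p(empty,zero). Substituting into the earlier bindings gives U := plus(a,p(empty,zero)), P := node(plus(p(empty,zero),plus(a,p(empty,zero))),tup(p(empty,zero),empty,a)).
MGU = { R = 0, B = tup(zero,empty,a), W = p(0,0), Y2 = 0, U = plus(a,p(empty,zero)), P = node(plus(p(empty,zero),plus(a,p(empty,zero))),tup(p(empty,zero),empty,a)), Y = p(empty,zero) }, so Y = p(empty,zero).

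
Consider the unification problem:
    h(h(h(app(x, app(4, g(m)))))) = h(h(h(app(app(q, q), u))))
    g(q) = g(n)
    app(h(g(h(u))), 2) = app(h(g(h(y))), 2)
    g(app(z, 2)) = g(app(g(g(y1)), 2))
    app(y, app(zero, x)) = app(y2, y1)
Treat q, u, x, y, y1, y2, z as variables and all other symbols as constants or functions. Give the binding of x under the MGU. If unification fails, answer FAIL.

Decompose h/1: h(h(app(x, app(4, g(m))))) = h(h(app(app(q, q), u))).
Decompose h/1: h(app(x, app(4, g(m)))) = h(app(app(q, q), u)).
Decompose h/1: app(x, app(4, g(m))) = app(app(q, q), u).
Decompose app/2: x = app(q, q),  app(4, g(m)) = u.
Bind x := app(q, q); substituting into the one remaining equation that mentions x gives: app(y, app(zero, app(q, q))) = app(y2, y1).
Bind u := app(4, g(m)); substituting into the one remaining equation that mentions u gives: app(h(g(h(app(4, g(m))))), 2) = app(h(g(h(y))), 2).
Decompose g/1: q = n.
Bind q := n; substituting into the one remaining equation that mentions q gives: app(y, app(zero, app(n, n))) = app(y2, y1). Substituting into the earlier binding gives x := app(n, n).
Decompose app/2: h(g(h(app(4, g(m))))) = h(g(h(y))),  2 = 2.
Decompose h/1: g(h(app(4, g(m)))) = g(h(y)).
Decompose g/1: h(app(4, g(m))) = h(y).
Decompose h/1: app(4, g(m)) = y.
Bind y := app(4, g(m)); substituting into the one remaining equation that mentions y gives: app(app(4, g(m)), app(zero, app(n, n))) = app(y2, y1).
Delete trivial equation 2 = 2.
Decompose g/1: app(z, 2) = app(g(g(y1)), 2).
Decompose app/2: z = g(g(y1)),  2 = 2.
Bind z := g(g(y1)); no other remaining equation mentions z.
Delete trivial equation 2 = 2.
Decompose app/2: app(4, g(m)) = y2,  app(zero, app(n, n)) = y1.
Bind y2 := app(4, g(m)); no other remaining equation mentions y2.
Bind y1 := app(zero, app(n, n)). Substituting into the earlier binding gives z := g(g(app(zero, app(n, n)))).
MGU = { x := app(n, n), u := app(4, g(m)), q := n, y := app(4, g(m)), z := g(g(app(zero, app(n, n)))), y2 := app(4, g(m)), y1 := app(zero, app(n, n)) }, so x := app(n, n).

app(n, n)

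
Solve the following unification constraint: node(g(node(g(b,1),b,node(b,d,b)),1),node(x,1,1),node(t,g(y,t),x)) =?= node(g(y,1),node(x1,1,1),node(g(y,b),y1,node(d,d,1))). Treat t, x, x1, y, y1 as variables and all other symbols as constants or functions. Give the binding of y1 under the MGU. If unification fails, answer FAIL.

Decompose node/3: g(node(g(b,1),b,node(b,d,b)),1) =?= g(y,1),  node(x,1,1) =?= node(x1,1,1),  node(t,g(y,t),x) =?= node(g(y,b),y1,node(d,d,1)).
Decompose g/2: node(g(b,1),b,node(b,d,b)) =?= y,  1 =?= 1.
Bind y := node(g(b,1),b,node(b,d,b)); substituting into the one remaining equation that mentions y gives: node(t,g(node(g(b,1),b,node(b,d,b)),t),x) =?= node(g(node(g(b,1),b,node(b,d,b)),b),y1,node(d,d,1)).
Delete trivial equation 1 =?= 1.
Decompose node/3: x =?= x1,  1 =?= 1,  1 =?= 1.
Bind x := x1; substituting into the one remaining equation that mentions x gives: node(t,g(node(g(b,1),b,node(b,d,b)),t),x1) =?= node(g(node(g(b,1),b,node(b,d,b)),b),y1,node(d,d,1)).
Delete trivial equation 1 =?= 1.
Delete trivial equation 1 =?= 1.
Decompose node/3: t =?= g(node(g(b,1),b,node(b,d,b)),b),  g(node(g(b,1),b,node(b,d,b)),t) =?= y1,  x1 =?= node(d,d,1).
Bind t := g(node(g(b,1),b,node(b,d,b)),b); substituting into the one remaining equation that mentions t gives: g(node(g(b,1),b,node(b,d,b)),g(node(g(b,1),b,node(b,d,b)),b)) =?= y1.
Bind y1 := g(node(g(b,1),b,node(b,d,b)),g(node(g(b,1),b,node(b,d,b)),b)); no other remaining equation mentions y1.
Bind x1 := node(d,d,1). Substituting into the earlier binding gives x := node(d,d,1).
MGU = { y -> node(g(b,1),b,node(b,d,b)), x -> node(d,d,1), t -> g(node(g(b,1),b,node(b,d,b)),b), y1 -> g(node(g(b,1),b,node(b,d,b)),g(node(g(b,1),b,node(b,d,b)),b)), x1 -> node(d,d,1) }, so y1 -> g(node(g(b,1),b,node(b,d,b)),g(node(g(b,1),b,node(b,d,b)),b)).

g(node(g(b,1),b,node(b,d,b)),g(node(g(b,1),b,node(b,d,b)),b))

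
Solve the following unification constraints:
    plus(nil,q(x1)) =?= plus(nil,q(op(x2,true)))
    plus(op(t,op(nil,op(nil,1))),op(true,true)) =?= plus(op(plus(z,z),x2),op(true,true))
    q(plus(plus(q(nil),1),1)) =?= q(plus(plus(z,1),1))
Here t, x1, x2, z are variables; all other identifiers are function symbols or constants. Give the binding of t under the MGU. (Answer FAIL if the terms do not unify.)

plus(q(nil),q(nil))

Decompose plus/2: nil =?= nil,  q(x1) =?= q(op(x2,true)).
Delete trivial equation nil =?= nil.
Decompose q/1: x1 =?= op(x2,true).
Bind x1 := op(x2,true); no other remaining equation mentions x1.
Decompose plus/2: op(t,op(nil,op(nil,1))) =?= op(plus(z,z),x2),  op(true,true) =?= op(true,true).
Decompose op/2: t =?= plus(z,z),  op(nil,op(nil,1)) =?= x2.
Bind t := plus(z,z); no other remaining equation mentions t.
Bind x2 := op(nil,op(nil,1)); no other remaining equation mentions x2. Substituting into the earlier binding gives x1 := op(op(nil,op(nil,1)),true).
Delete trivial equation op(true,true) =?= op(true,true).
Decompose q/1: plus(plus(q(nil),1),1) =?= plus(plus(z,1),1).
Decompose plus/2: plus(q(nil),1) =?= plus(z,1),  1 =?= 1.
Decompose plus/2: q(nil) =?= z,  1 =?= 1.
Bind z := q(nil); no other remaining equation mentions z. Substituting into the earlier binding gives t := plus(q(nil),q(nil)).
Delete trivial equation 1 =?= 1.
Delete trivial equation 1 =?= 1.
MGU = { x1 -> op(op(nil,op(nil,1)),true), t -> plus(q(nil),q(nil)), x2 -> op(nil,op(nil,1)), z -> q(nil) }, so t -> plus(q(nil),q(nil)).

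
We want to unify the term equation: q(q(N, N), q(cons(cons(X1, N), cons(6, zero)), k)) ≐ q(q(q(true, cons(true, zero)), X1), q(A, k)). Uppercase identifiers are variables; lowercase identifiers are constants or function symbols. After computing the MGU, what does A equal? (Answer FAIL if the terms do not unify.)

Decompose q/2: q(N, N) ≐ q(q(true, cons(true, zero)), X1),  q(cons(cons(X1, N), cons(6, zero)), k) ≐ q(A, k).
Decompose q/2: N ≐ q(true, cons(true, zero)),  N ≐ X1.
Bind N := q(true, cons(true, zero)); substituting into the remaining equations gives: q(true, cons(true, zero)) ≐ X1,  q(cons(cons(X1, q(true, cons(true, zero))), cons(6, zero)), k) ≐ q(A, k).
Bind X1 := q(true, cons(true, zero)); substituting into the remaining equation gives: q(cons(cons(q(true, cons(true, zero)), q(true, cons(true, zero))), cons(6, zero)), k) ≐ q(A, k).
Decompose q/2: cons(cons(q(true, cons(true, zero)), q(true, cons(true, zero))), cons(6, zero)) ≐ A,  k ≐ k.
Bind A := cons(cons(q(true, cons(true, zero)), q(true, cons(true, zero))), cons(6, zero)); no other remaining equation mentions A.
Delete trivial equation k ≐ k.
MGU = { N -> q(true, cons(true, zero)), X1 -> q(true, cons(true, zero)), A -> cons(cons(q(true, cons(true, zero)), q(true, cons(true, zero))), cons(6, zero)) }, so A -> cons(cons(q(true, cons(true, zero)), q(true, cons(true, zero))), cons(6, zero)).

cons(cons(q(true, cons(true, zero)), q(true, cons(true, zero))), cons(6, zero))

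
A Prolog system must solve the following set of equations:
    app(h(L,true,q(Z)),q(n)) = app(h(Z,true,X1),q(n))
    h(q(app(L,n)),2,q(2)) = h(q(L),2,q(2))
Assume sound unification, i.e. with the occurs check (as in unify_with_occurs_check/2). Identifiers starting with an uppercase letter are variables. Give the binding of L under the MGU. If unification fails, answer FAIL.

FAIL

Decompose app/2: h(L,true,q(Z)) = h(Z,true,X1),  q(n) = q(n).
Decompose h/3: L = Z,  true = true,  q(Z) = X1.
Bind L := Z; substituting into the one remaining equation that mentions L gives: h(q(app(Z,n)),2,q(2)) = h(q(Z),2,q(2)).
Delete trivial equation true = true.
Bind X1 := q(Z); no other remaining equation mentions X1.
Delete trivial equation q(n) = q(n).
Decompose h/3: q(app(Z,n)) = q(Z),  2 = 2,  q(2) = q(2).
Decompose q/1: app(Z,n) = Z.
Occurs check fails: Z occurs in app(Z,n); the equation Z = app(Z,n) has no finite solution.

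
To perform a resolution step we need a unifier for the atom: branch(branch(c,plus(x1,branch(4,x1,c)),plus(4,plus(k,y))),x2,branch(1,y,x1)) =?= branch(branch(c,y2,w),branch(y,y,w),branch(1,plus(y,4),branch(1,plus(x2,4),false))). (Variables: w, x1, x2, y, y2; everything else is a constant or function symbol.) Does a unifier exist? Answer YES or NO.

NO

Decompose branch/3: branch(c,plus(x1,branch(4,x1,c)),plus(4,plus(k,y))) =?= branch(c,y2,w),  x2 =?= branch(y,y,w),  branch(1,y,x1) =?= branch(1,plus(y,4),branch(1,plus(x2,4),false)).
Decompose branch/3: c =?= c,  plus(x1,branch(4,x1,c)) =?= y2,  plus(4,plus(k,y)) =?= w.
Delete trivial equation c =?= c.
Bind y2 := plus(x1,branch(4,x1,c)); no other remaining equation mentions y2.
Bind w := plus(4,plus(k,y)); substituting into the one remaining equation that mentions w gives: x2 =?= branch(y,y,plus(4,plus(k,y))).
Bind x2 := branch(y,y,plus(4,plus(k,y))); substituting into the remaining equation gives: branch(1,y,x1) =?= branch(1,plus(y,4),branch(1,plus(branch(y,y,plus(4,plus(k,y))),4),false)).
Decompose branch/3: 1 =?= 1,  y =?= plus(y,4),  x1 =?= branch(1,plus(branch(y,y,plus(4,plus(k,y))),4),false).
Delete trivial equation 1 =?= 1.
Occurs check fails: y occurs in plus(y,4); the equation y =?= plus(y,4) has no finite solution.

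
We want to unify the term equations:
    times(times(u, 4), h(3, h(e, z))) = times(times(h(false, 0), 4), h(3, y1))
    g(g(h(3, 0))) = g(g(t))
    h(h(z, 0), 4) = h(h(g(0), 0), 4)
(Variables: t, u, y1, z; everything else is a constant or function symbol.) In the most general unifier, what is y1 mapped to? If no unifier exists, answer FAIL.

h(e, g(0))

Decompose times/2: times(u, 4) = times(h(false, 0), 4),  h(3, h(e, z)) = h(3, y1).
Decompose times/2: u = h(false, 0),  4 = 4.
Bind u := h(false, 0); no other remaining equation mentions u.
Delete trivial equation 4 = 4.
Decompose h/2: 3 = 3,  h(e, z) = y1.
Delete trivial equation 3 = 3.
Bind y1 := h(e, z); no other remaining equation mentions y1.
Decompose g/1: g(h(3, 0)) = g(t).
Decompose g/1: h(3, 0) = t.
Bind t := h(3, 0); no other remaining equation mentions t.
Decompose h/2: h(z, 0) = h(g(0), 0),  4 = 4.
Decompose h/2: z = g(0),  0 = 0.
Bind z := g(0); no other remaining equation mentions z. Substituting into the earlier binding gives y1 := h(e, g(0)).
Delete trivial equation 0 = 0.
Delete trivial equation 4 = 4.
MGU = { u -> h(false, 0), y1 -> h(e, g(0)), t -> h(3, 0), z -> g(0) }, so y1 -> h(e, g(0)).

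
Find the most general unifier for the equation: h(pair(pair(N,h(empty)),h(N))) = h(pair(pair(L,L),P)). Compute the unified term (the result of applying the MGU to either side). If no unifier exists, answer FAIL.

Decompose h/1: pair(pair(N,h(empty)),h(N)) = pair(pair(L,L),P).
Decompose pair/2: pair(N,h(empty)) = pair(L,L),  h(N) = P.
Decompose pair/2: N = L,  h(empty) = L.
Bind N := L; substituting into the one remaining equation that mentions N gives: h(L) = P.
Bind L := h(empty); substituting into the remaining equation gives: h(h(empty)) = P. Substituting into the earlier binding gives N := h(empty).
Bind P := h(h(empty)).
Applying the MGU to either side gives h(pair(pair(h(empty),h(empty)),h(h(empty)))).

h(pair(pair(h(empty),h(empty)),h(h(empty))))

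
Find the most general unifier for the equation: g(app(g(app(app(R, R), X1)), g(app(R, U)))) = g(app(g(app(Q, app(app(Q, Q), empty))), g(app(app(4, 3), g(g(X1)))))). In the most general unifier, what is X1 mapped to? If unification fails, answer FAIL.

Decompose g/1: app(g(app(app(R, R), X1)), g(app(R, U))) = app(g(app(Q, app(app(Q, Q), empty))), g(app(app(4, 3), g(g(X1))))).
Decompose app/2: g(app(app(R, R), X1)) = g(app(Q, app(app(Q, Q), empty))),  g(app(R, U)) = g(app(app(4, 3), g(g(X1)))).
Decompose g/1: app(app(R, R), X1) = app(Q, app(app(Q, Q), empty)).
Decompose app/2: app(R, R) = Q,  X1 = app(app(Q, Q), empty).
Bind Q := app(R, R); substituting into the one remaining equation that mentions Q gives: X1 = app(app(app(R, R), app(R, R)), empty).
Bind X1 := app(app(app(R, R), app(R, R)), empty); substituting into the remaining equation gives: g(app(R, U)) = g(app(app(4, 3), g(g(app(app(app(R, R), app(R, R)), empty))))).
Decompose g/1: app(R, U) = app(app(4, 3), g(g(app(app(app(R, R), app(R, R)), empty)))).
Decompose app/2: R = app(4, 3),  U = g(g(app(app(app(R, R), app(R, R)), empty))).
Bind R := app(4, 3); substituting into the remaining equation gives: U = g(g(app(app(app(app(4, 3), app(4, 3)), app(app(4, 3), app(4, 3))), empty))). Substituting into the earlier bindings gives Q := app(app(4, 3), app(4, 3)), X1 := app(app(app(app(4, 3), app(4, 3)), app(app(4, 3), app(4, 3))), empty).
Bind U := g(g(app(app(app(app(4, 3), app(4, 3)), app(app(4, 3), app(4, 3))), empty))).
MGU = { Q ↦ app(app(4, 3), app(4, 3)), X1 ↦ app(app(app(app(4, 3), app(4, 3)), app(app(4, 3), app(4, 3))), empty), R ↦ app(4, 3), U ↦ g(g(app(app(app(app(4, 3), app(4, 3)), app(app(4, 3), app(4, 3))), empty))) }, so X1 ↦ app(app(app(app(4, 3), app(4, 3)), app(app(4, 3), app(4, 3))), empty).

app(app(app(app(4, 3), app(4, 3)), app(app(4, 3), app(4, 3))), empty)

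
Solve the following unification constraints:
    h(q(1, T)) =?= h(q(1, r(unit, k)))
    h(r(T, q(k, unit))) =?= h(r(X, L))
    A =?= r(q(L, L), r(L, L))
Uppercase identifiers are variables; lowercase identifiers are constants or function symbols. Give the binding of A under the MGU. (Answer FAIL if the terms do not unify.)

Decompose h/1: q(1, T) =?= q(1, r(unit, k)).
Decompose q/2: 1 =?= 1,  T =?= r(unit, k).
Delete trivial equation 1 =?= 1.
Bind T := r(unit, k); substituting into the one remaining equation that mentions T gives: h(r(r(unit, k), q(k, unit))) =?= h(r(X, L)).
Decompose h/1: r(r(unit, k), q(k, unit)) =?= r(X, L).
Decompose r/2: r(unit, k) =?= X,  q(k, unit) =?= L.
Bind X := r(unit, k); no other remaining equation mentions X.
Bind L := q(k, unit); substituting into the remaining equation gives: A =?= r(q(q(k, unit), q(k, unit)), r(q(k, unit), q(k, unit))).
Bind A := r(q(q(k, unit), q(k, unit)), r(q(k, unit), q(k, unit))).
MGU = { T := r(unit, k), X := r(unit, k), L := q(k, unit), A := r(q(q(k, unit), q(k, unit)), r(q(k, unit), q(k, unit))) }, so A := r(q(q(k, unit), q(k, unit)), r(q(k, unit), q(k, unit))).

r(q(q(k, unit), q(k, unit)), r(q(k, unit), q(k, unit)))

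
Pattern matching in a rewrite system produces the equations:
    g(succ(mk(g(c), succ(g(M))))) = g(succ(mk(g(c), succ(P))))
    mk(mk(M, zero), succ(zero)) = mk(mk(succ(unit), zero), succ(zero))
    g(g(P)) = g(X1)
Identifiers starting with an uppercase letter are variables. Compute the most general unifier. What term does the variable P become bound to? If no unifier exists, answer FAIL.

g(succ(unit))

Decompose g/1: succ(mk(g(c), succ(g(M)))) = succ(mk(g(c), succ(P))).
Decompose succ/1: mk(g(c), succ(g(M))) = mk(g(c), succ(P)).
Decompose mk/2: g(c) = g(c),  succ(g(M)) = succ(P).
Delete trivial equation g(c) = g(c).
Decompose succ/1: g(M) = P.
Bind P := g(M); substituting into the one remaining equation that mentions P gives: g(g(g(M))) = g(X1).
Decompose mk/2: mk(M, zero) = mk(succ(unit), zero),  succ(zero) = succ(zero).
Decompose mk/2: M = succ(unit),  zero = zero.
Bind M := succ(unit); substituting into the one remaining equation that mentions M gives: g(g(g(succ(unit)))) = g(X1). Substituting into the earlier binding gives P := g(succ(unit)).
Delete trivial equation zero = zero.
Delete trivial equation succ(zero) = succ(zero).
Decompose g/1: g(g(succ(unit))) = X1.
Bind X1 := g(g(succ(unit))).
MGU = { P := g(succ(unit)), M := succ(unit), X1 := g(g(succ(unit))) }, so P := g(succ(unit)).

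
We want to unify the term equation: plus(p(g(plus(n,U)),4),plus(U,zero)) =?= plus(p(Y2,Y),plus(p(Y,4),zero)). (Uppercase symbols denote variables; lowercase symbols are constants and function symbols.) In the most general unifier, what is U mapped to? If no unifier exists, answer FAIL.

p(4,4)

Decompose plus/2: p(g(plus(n,U)),4) =?= p(Y2,Y),  plus(U,zero) =?= plus(p(Y,4),zero).
Decompose p/2: g(plus(n,U)) =?= Y2,  4 =?= Y.
Bind Y2 := g(plus(n,U)); no other remaining equation mentions Y2.
Bind Y := 4; substituting into the remaining equation gives: plus(U,zero) =?= plus(p(4,4),zero).
Decompose plus/2: U =?= p(4,4),  zero =?= zero.
Bind U := p(4,4); no other remaining equation mentions U. Substituting into the earlier binding gives Y2 := g(plus(n,p(4,4))).
Delete trivial equation zero =?= zero.
MGU = { Y2 -> g(plus(n,p(4,4))), Y -> 4, U -> p(4,4) }, so U -> p(4,4).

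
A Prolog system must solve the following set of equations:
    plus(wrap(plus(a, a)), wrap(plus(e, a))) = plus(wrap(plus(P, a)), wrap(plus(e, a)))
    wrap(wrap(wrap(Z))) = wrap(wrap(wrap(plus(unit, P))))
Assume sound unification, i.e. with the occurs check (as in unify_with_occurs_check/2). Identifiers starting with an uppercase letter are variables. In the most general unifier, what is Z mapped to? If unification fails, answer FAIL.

Decompose plus/2: wrap(plus(a, a)) = wrap(plus(P, a)),  wrap(plus(e, a)) = wrap(plus(e, a)).
Decompose wrap/1: plus(a, a) = plus(P, a).
Decompose plus/2: a = P,  a = a.
Bind P := a; substituting into the one remaining equation that mentions P gives: wrap(wrap(wrap(Z))) = wrap(wrap(wrap(plus(unit, a)))).
Delete trivial equation a = a.
Delete trivial equation wrap(plus(e, a)) = wrap(plus(e, a)).
Decompose wrap/1: wrap(wrap(Z)) = wrap(wrap(plus(unit, a))).
Decompose wrap/1: wrap(Z) = wrap(plus(unit, a)).
Decompose wrap/1: Z = plus(unit, a).
Bind Z := plus(unit, a).
MGU = { P ↦ a, Z ↦ plus(unit, a) }, so Z ↦ plus(unit, a).

plus(unit, a)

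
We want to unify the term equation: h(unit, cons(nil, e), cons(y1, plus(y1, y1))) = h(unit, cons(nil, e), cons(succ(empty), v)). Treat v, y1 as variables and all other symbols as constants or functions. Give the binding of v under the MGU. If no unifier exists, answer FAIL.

Decompose h/3: unit = unit,  cons(nil, e) = cons(nil, e),  cons(y1, plus(y1, y1)) = cons(succ(empty), v).
Delete trivial equation unit = unit.
Delete trivial equation cons(nil, e) = cons(nil, e).
Decompose cons/2: y1 = succ(empty),  plus(y1, y1) = v.
Bind y1 := succ(empty); substituting into the remaining equation gives: plus(succ(empty), succ(empty)) = v.
Bind v := plus(succ(empty), succ(empty)).
MGU = { y1 -> succ(empty), v -> plus(succ(empty), succ(empty)) }, so v -> plus(succ(empty), succ(empty)).

plus(succ(empty), succ(empty))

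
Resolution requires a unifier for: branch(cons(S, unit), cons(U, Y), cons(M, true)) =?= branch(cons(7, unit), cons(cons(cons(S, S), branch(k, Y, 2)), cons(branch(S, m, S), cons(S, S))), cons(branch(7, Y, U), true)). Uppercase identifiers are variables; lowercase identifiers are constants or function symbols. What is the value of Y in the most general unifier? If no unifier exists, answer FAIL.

Decompose branch/3: cons(S, unit) =?= cons(7, unit),  cons(U, Y) =?= cons(cons(cons(S, S), branch(k, Y, 2)), cons(branch(S, m, S), cons(S, S))),  cons(M, true) =?= cons(branch(7, Y, U), true).
Decompose cons/2: S =?= 7,  unit =?= unit.
Bind S := 7; substituting into the one remaining equation that mentions S gives: cons(U, Y) =?= cons(cons(cons(7, 7), branch(k, Y, 2)), cons(branch(7, m, 7), cons(7, 7))).
Delete trivial equation unit =?= unit.
Decompose cons/2: U =?= cons(cons(7, 7), branch(k, Y, 2)),  Y =?= cons(branch(7, m, 7), cons(7, 7)).
Bind U := cons(cons(7, 7), branch(k, Y, 2)); substituting into the one remaining equation that mentions U gives: cons(M, true) =?= cons(branch(7, Y, cons(cons(7, 7), branch(k, Y, 2))), true).
Bind Y := cons(branch(7, m, 7), cons(7, 7)); substituting into the remaining equation gives: cons(M, true) =?= cons(branch(7, cons(branch(7, m, 7), cons(7, 7)), cons(cons(7, 7), branch(k, cons(branch(7, m, 7), cons(7, 7)), 2))), true). Substituting into the earlier binding gives U := cons(cons(7, 7), branch(k, cons(branch(7, m, 7), cons(7, 7)), 2)).
Decompose cons/2: M =?= branch(7, cons(branch(7, m, 7), cons(7, 7)), cons(cons(7, 7), branch(k, cons(branch(7, m, 7), cons(7, 7)), 2))),  true =?= true.
Bind M := branch(7, cons(branch(7, m, 7), cons(7, 7)), cons(cons(7, 7), branch(k, cons(branch(7, m, 7), cons(7, 7)), 2))); no other remaining equation mentions M.
Delete trivial equation true =?= true.
MGU = { S := 7, U := cons(cons(7, 7), branch(k, cons(branch(7, m, 7), cons(7, 7)), 2)), Y := cons(branch(7, m, 7), cons(7, 7)), M := branch(7, cons(branch(7, m, 7), cons(7, 7)), cons(cons(7, 7), branch(k, cons(branch(7, m, 7), cons(7, 7)), 2))) }, so Y := cons(branch(7, m, 7), cons(7, 7)).

cons(branch(7, m, 7), cons(7, 7))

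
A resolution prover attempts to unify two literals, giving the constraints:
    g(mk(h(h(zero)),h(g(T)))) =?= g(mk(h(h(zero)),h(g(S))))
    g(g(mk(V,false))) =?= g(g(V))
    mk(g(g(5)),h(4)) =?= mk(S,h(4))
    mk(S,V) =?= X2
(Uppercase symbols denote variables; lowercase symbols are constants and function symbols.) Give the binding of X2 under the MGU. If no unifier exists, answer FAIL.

FAIL

Decompose g/1: mk(h(h(zero)),h(g(T))) =?= mk(h(h(zero)),h(g(S))).
Decompose mk/2: h(h(zero)) =?= h(h(zero)),  h(g(T)) =?= h(g(S)).
Delete trivial equation h(h(zero)) =?= h(h(zero)).
Decompose h/1: g(T) =?= g(S).
Decompose g/1: T =?= S.
Bind T := S; no other remaining equation mentions T.
Decompose g/1: g(mk(V,false)) =?= g(V).
Decompose g/1: mk(V,false) =?= V.
Occurs check fails: V occurs in mk(V,false); the equation V =?= mk(V,false) has no finite solution.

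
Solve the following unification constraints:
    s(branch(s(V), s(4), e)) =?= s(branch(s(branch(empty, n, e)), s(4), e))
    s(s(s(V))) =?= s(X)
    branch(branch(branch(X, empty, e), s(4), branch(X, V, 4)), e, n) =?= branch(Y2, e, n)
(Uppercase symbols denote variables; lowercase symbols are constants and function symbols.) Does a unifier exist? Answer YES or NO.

Decompose s/1: branch(s(V), s(4), e) =?= branch(s(branch(empty, n, e)), s(4), e).
Decompose branch/3: s(V) =?= s(branch(empty, n, e)),  s(4) =?= s(4),  e =?= e.
Decompose s/1: V =?= branch(empty, n, e).
Bind V := branch(empty, n, e); substituting into the 2 remaining equations that mention V gives: s(s(s(branch(empty, n, e)))) =?= s(X),  branch(branch(branch(X, empty, e), s(4), branch(X, branch(empty, n, e), 4)), e, n) =?= branch(Y2, e, n).
Delete trivial equation s(4) =?= s(4).
Delete trivial equation e =?= e.
Decompose s/1: s(s(branch(empty, n, e))) =?= X.
Bind X := s(s(branch(empty, n, e))); substituting into the remaining equation gives: branch(branch(branch(s(s(branch(empty, n, e))), empty, e), s(4), branch(s(s(branch(empty, n, e))), branch(empty, n, e), 4)), e, n) =?= branch(Y2, e, n).
Decompose branch/3: branch(branch(s(s(branch(empty, n, e))), empty, e), s(4), branch(s(s(branch(empty, n, e))), branch(empty, n, e), 4)) =?= Y2,  e =?= e,  n =?= n.
Bind Y2 := branch(branch(s(s(branch(empty, n, e))), empty, e), s(4), branch(s(s(branch(empty, n, e))), branch(empty, n, e), 4)); no other remaining equation mentions Y2.
Delete trivial equation e =?= e.
Delete trivial equation n =?= n.
No equations remain and no clash or occurs-check failure arose, so a unifier exists.

YES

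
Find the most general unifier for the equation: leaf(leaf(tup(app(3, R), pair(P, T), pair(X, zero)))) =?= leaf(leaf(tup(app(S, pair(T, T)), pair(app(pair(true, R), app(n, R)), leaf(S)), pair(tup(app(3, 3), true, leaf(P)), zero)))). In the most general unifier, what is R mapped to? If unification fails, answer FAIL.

Decompose leaf/1: leaf(tup(app(3, R), pair(P, T), pair(X, zero))) =?= leaf(tup(app(S, pair(T, T)), pair(app(pair(true, R), app(n, R)), leaf(S)), pair(tup(app(3, 3), true, leaf(P)), zero))).
Decompose leaf/1: tup(app(3, R), pair(P, T), pair(X, zero)) =?= tup(app(S, pair(T, T)), pair(app(pair(true, R), app(n, R)), leaf(S)), pair(tup(app(3, 3), true, leaf(P)), zero)).
Decompose tup/3: app(3, R) =?= app(S, pair(T, T)),  pair(P, T) =?= pair(app(pair(true, R), app(n, R)), leaf(S)),  pair(X, zero) =?= pair(tup(app(3, 3), true, leaf(P)), zero).
Decompose app/2: 3 =?= S,  R =?= pair(T, T).
Bind S := 3; substituting into the one remaining equation that mentions S gives: pair(P, T) =?= pair(app(pair(true, R), app(n, R)), leaf(3)).
Bind R := pair(T, T); substituting into the one remaining equation that mentions R gives: pair(P, T) =?= pair(app(pair(true, pair(T, T)), app(n, pair(T, T))), leaf(3)).
Decompose pair/2: P =?= app(pair(true, pair(T, T)), app(n, pair(T, T))),  T =?= leaf(3).
Bind P := app(pair(true, pair(T, T)), app(n, pair(T, T))); substituting into the one remaining equation that mentions P gives: pair(X, zero) =?= pair(tup(app(3, 3), true, leaf(app(pair(true, pair(T, T)), app(n, pair(T, T))))), zero).
Bind T := leaf(3); substituting into the remaining equation gives: pair(X, zero) =?= pair(tup(app(3, 3), true, leaf(app(pair(true, pair(leaf(3), leaf(3))), app(n, pair(leaf(3), leaf(3)))))), zero). Substituting into the earlier bindings gives R := pair(leaf(3), leaf(3)), P := app(pair(true, pair(leaf(3), leaf(3))), app(n, pair(leaf(3), leaf(3)))).
Decompose pair/2: X =?= tup(app(3, 3), true, leaf(app(pair(true, pair(leaf(3), leaf(3))), app(n, pair(leaf(3), leaf(3)))))),  zero =?= zero.
Bind X := tup(app(3, 3), true, leaf(app(pair(true, pair(leaf(3), leaf(3))), app(n, pair(leaf(3), leaf(3)))))); no other remaining equation mentions X.
Delete trivial equation zero =?= zero.
MGU = { S ↦ 3, R ↦ pair(leaf(3), leaf(3)), P ↦ app(pair(true, pair(leaf(3), leaf(3))), app(n, pair(leaf(3), leaf(3)))), T ↦ leaf(3), X ↦ tup(app(3, 3), true, leaf(app(pair(true, pair(leaf(3), leaf(3))), app(n, pair(leaf(3), leaf(3)))))) }, so R ↦ pair(leaf(3), leaf(3)).

pair(leaf(3), leaf(3))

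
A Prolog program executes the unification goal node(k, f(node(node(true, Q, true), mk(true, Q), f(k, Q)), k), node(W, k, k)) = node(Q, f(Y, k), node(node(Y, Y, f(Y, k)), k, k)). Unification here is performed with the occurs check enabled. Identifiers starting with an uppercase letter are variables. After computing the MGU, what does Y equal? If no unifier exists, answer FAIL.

Decompose node/3: k = Q,  f(node(node(true, Q, true), mk(true, Q), f(k, Q)), k) = f(Y, k),  node(W, k, k) = node(node(Y, Y, f(Y, k)), k, k).
Bind Q := k; substituting into the one remaining equation that mentions Q gives: f(node(node(true, k, true), mk(true, k), f(k, k)), k) = f(Y, k).
Decompose f/2: node(node(true, k, true), mk(true, k), f(k, k)) = Y,  k = k.
Bind Y := node(node(true, k, true), mk(true, k), f(k, k)); substituting into the one remaining equation that mentions Y gives: node(W, k, k) = node(node(node(node(true, k, true), mk(true, k), f(k, k)), node(node(true, k, true), mk(true, k), f(k, k)), f(node(node(true, k, true), mk(true, k), f(k, k)), k)), k, k).
Delete trivial equation k = k.
Decompose node/3: W = node(node(node(true, k, true), mk(true, k), f(k, k)), node(node(true, k, true), mk(true, k), f(k, k)), f(node(node(true, k, true), mk(true, k), f(k, k)), k)),  k = k,  k = k.
Bind W := node(node(node(true, k, true), mk(true, k), f(k, k)), node(node(true, k, true), mk(true, k), f(k, k)), f(node(node(true, k, true), mk(true, k), f(k, k)), k)); no other remaining equation mentions W.
Delete trivial equation k = k.
Delete trivial equation k = k.
MGU = { Q = k, Y = node(node(true, k, true), mk(true, k), f(k, k)), W = node(node(node(true, k, true), mk(true, k), f(k, k)), node(node(true, k, true), mk(true, k), f(k, k)), f(node(node(true, k, true), mk(true, k), f(k, k)), k)) }, so Y = node(node(true, k, true), mk(true, k), f(k, k)).

node(node(true, k, true), mk(true, k), f(k, k))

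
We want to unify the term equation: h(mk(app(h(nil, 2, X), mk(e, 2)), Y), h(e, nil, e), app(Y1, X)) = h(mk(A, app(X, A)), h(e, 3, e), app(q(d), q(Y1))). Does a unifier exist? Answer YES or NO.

NO

Decompose h/3: mk(app(h(nil, 2, X), mk(e, 2)), Y) = mk(A, app(X, A)),  h(e, nil, e) = h(e, 3, e),  app(Y1, X) = app(q(d), q(Y1)).
Decompose mk/2: app(h(nil, 2, X), mk(e, 2)) = A,  Y = app(X, A).
Bind A := app(h(nil, 2, X), mk(e, 2)); substituting into the one remaining equation that mentions A gives: Y = app(X, app(h(nil, 2, X), mk(e, 2))).
Bind Y := app(X, app(h(nil, 2, X), mk(e, 2))); no other remaining equation mentions Y.
Decompose h/3: e = e,  nil = 3,  e = e.
Delete trivial equation e = e.
Clash: constants nil and 3 differ; no unifier exists.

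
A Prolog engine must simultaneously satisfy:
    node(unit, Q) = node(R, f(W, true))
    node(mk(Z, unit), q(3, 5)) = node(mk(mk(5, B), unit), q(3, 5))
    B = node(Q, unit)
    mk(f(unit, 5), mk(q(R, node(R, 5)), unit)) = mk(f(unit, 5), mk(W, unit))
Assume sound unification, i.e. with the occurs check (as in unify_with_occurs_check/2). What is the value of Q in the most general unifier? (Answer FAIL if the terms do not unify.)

f(q(unit, node(unit, 5)), true)

Decompose node/2: unit = R,  Q = f(W, true).
Bind R := unit; substituting into the one remaining equation that mentions R gives: mk(f(unit, 5), mk(q(unit, node(unit, 5)), unit)) = mk(f(unit, 5), mk(W, unit)).
Bind Q := f(W, true); substituting into the one remaining equation that mentions Q gives: B = node(f(W, true), unit).
Decompose node/2: mk(Z, unit) = mk(mk(5, B), unit),  q(3, 5) = q(3, 5).
Decompose mk/2: Z = mk(5, B),  unit = unit.
Bind Z := mk(5, B); no other remaining equation mentions Z.
Delete trivial equation unit = unit.
Delete trivial equation q(3, 5) = q(3, 5).
Bind B := node(f(W, true), unit); no other remaining equation mentions B. Substituting into the earlier binding gives Z := mk(5, node(f(W, true), unit)).
Decompose mk/2: f(unit, 5) = f(unit, 5),  mk(q(unit, node(unit, 5)), unit) = mk(W, unit).
Delete trivial equation f(unit, 5) = f(unit, 5).
Decompose mk/2: q(unit, node(unit, 5)) = W,  unit = unit.
Bind W := q(unit, node(unit, 5)); no other remaining equation mentions W. Substituting into the earlier bindings gives Q := f(q(unit, node(unit, 5)), true), Z := mk(5, node(f(q(unit, node(unit, 5)), true), unit)), B := node(f(q(unit, node(unit, 5)), true), unit).
Delete trivial equation unit = unit.
MGU = { R = unit, Q = f(q(unit, node(unit, 5)), true), Z = mk(5, node(f(q(unit, node(unit, 5)), true), unit)), B = node(f(q(unit, node(unit, 5)), true), unit), W = q(unit, node(unit, 5)) }, so Q = f(q(unit, node(unit, 5)), true).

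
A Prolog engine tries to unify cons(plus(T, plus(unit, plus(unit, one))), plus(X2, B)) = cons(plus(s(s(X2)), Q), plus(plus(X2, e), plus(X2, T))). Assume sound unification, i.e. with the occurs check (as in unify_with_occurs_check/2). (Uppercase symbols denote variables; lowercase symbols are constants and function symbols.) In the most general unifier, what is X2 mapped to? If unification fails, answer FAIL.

Decompose cons/2: plus(T, plus(unit, plus(unit, one))) = plus(s(s(X2)), Q),  plus(X2, B) = plus(plus(X2, e), plus(X2, T)).
Decompose plus/2: T = s(s(X2)),  plus(unit, plus(unit, one)) = Q.
Bind T := s(s(X2)); substituting into the one remaining equation that mentions T gives: plus(X2, B) = plus(plus(X2, e), plus(X2, s(s(X2)))).
Bind Q := plus(unit, plus(unit, one)); no other remaining equation mentions Q.
Decompose plus/2: X2 = plus(X2, e),  B = plus(X2, s(s(X2))).
Occurs check fails: X2 occurs in plus(X2, e); the equation X2 = plus(X2, e) has no finite solution.

FAIL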